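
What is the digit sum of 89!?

549

89! = 16507955160908461081216919262453619309839666236496541854913520707833171034378509739399912570787600662729080382999756800000000000000000000
Sum of its 137 digits: 549.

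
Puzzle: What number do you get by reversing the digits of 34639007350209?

Reversing 34639007350209 gives 90205370093643.

90205370093643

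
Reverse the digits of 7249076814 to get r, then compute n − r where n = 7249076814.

3062367387

Reverse of 7249076814 is 4186709427.
7249076814 − 4186709427 = 3062367387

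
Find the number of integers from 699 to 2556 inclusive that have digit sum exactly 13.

141

The integers in [699, 2556] that have digit sum exactly 13: 706, 715, 724, 733, 742, 751, …, 2542, 2551.
141 qualify.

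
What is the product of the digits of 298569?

38880

2×9×8×5×6×9 = 38880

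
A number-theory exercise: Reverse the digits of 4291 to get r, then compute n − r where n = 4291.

2367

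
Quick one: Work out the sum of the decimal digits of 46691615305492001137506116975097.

4+6+6+9+1+6+1+5+3+0+5+4+9+2+0+0+1+1+3+7+5+0+6+1+1+6+9+7+5+0+9+7 = 129

129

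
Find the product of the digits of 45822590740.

4×5×8×2×2×5×9×0×7×4×0 = 0

0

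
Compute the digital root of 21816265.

2+1+8+1+6+2+6+5 = 31
3+1 = 4
(Equivalently, 21816265 mod 9 = 4.)

4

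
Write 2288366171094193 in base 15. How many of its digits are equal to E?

2288366171094193 in base 15 is 129859C7AC9E2D.
The digit E appears 1 time.

1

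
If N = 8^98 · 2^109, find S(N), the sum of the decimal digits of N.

560

8^98 · 2^109 = 20657999024695268717247353376024094994637646342633788102645274852325180976134729557037162826241102651487225375781979947008
Sum of its 122 digits: 560.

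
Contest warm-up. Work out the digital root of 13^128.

The digital root of n equals n mod 9 (or 9 when 9 | n), so we need 13^128 mod 9.
13^128 ≡ 7 (mod 9), so the digital root is 7.

7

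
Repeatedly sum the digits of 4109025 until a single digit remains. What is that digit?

4+1+0+9+0+2+5 = 21
2+1 = 3

3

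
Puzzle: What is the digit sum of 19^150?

820

19^150 = 650189786232526781822130514205283619891579147136027058173079702154742813734931094380338243643234332260239688736350593833551929592885268866532532369376633529644106904741075006882141907542067001
Sum of its 192 digits: 820.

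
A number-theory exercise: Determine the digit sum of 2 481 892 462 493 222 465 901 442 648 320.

126

2+4+8+1+8+9+2+4+6+2+4+9+3+2+2+2+4+6+5+9+0+1+4+4+2+6+4+8+3+2+0 = 126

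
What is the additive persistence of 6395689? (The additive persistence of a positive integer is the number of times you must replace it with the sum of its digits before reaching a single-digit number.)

3

6395689 → 46 → 10 → 1 (3 steps)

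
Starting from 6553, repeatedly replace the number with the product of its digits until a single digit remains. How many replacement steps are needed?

2

6553 → 450 → 0 (2 steps)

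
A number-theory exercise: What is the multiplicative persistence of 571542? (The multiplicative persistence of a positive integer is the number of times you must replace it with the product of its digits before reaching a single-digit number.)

571542 → 1400 → 0 (2 steps)

2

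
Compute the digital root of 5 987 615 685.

5+9+8+7+6+1+5+6+8+5 = 60
6+0 = 6

6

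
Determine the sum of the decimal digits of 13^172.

814

13^172 = 396512238730272936001430842198347812380321937407684396120441600329278613927197464702919541530167341192296001202705185293529498034205121489758932151219698703732879419884593230923994618212344881
Sum of its 192 digits: 814.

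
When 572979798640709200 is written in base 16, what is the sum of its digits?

572979798640709200 in base 16 is 7F3A21751744E50.
Digit sum: 7+15+3+10+2+1+7+5+1+7+4+4+14+5+0 = 85.

85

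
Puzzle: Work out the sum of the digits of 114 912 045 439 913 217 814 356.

93

1+1+4+9+1+2+0+4+5+4+3+9+9+1+3+2+1+7+8+1+4+3+5+6 = 93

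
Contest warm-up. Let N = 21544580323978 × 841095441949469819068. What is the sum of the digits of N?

21544580323978 × 841095441949469819068 = 18121048309212127566401384482012504
Sum of its 35 digits: 115.

115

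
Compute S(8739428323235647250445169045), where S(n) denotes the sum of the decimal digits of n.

121

8+7+3+9+4+2+8+3+2+3+2+3+5+6+4+7+2+5+0+4+4+5+1+6+9+0+4+5 = 121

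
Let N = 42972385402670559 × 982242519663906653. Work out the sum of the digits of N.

138

42972385402670559 × 982242519663906653 = 42209304113887611763411189087329027
Sum of its 35 digits: 138.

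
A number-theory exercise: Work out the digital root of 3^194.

The digital root of n equals n mod 9 (or 9 when 9 | n), so we need 3^194 mod 9.
3^194 ≡ 0 (mod 9), so the digital root is 9.

9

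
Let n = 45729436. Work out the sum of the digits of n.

4+5+7+2+9+4+3+6 = 40

40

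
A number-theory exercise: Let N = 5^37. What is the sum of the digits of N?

5^37 = 72759576141834259033203125
Sum of its 26 digits: 104.

104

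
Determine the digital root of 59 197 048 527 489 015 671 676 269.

8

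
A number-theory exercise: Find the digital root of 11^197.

5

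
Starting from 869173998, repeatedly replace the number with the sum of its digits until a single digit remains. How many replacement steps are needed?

2

869173998 → 60 → 6 (2 steps)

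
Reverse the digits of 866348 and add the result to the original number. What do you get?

1710016

Reverse of 866348 is 843668.
866348 + 843668 = 1710016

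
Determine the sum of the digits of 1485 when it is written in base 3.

3

1485 in base 3 is 2001000.
Digit sum: 2+0+0+1+0+0+0 = 3.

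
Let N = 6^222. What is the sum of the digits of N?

6^222 = 56179463200996057208276713692733414466078600545950937635652503693742079047235470060433811932545086635475607655808523969013136142693412071809588014597053712671468234406363136
Sum of its 173 digits: 738.

738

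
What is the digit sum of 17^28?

17^28 = 28351092476867700887730107366063041
Sum of its 35 digits: 145.

145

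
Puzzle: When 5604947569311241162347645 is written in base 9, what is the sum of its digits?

5604947569311241162347645 in base 9 is 77235562452112584653185156.
Digit sum: 7+7+2+3+5+5+6+2+4+5+2+1+1+2+5+8+4+6+5+3+1+8+5+1+5+6 = 109.

109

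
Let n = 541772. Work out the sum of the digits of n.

5+4+1+7+7+2 = 26

26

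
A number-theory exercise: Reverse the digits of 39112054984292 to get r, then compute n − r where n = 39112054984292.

Reverse of 39112054984292 is 29248945021193.
39112054984292 − 29248945021193 = 9863109963099

9863109963099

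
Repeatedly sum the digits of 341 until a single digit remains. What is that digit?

8

3+4+1 = 8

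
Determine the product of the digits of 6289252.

17280

6×2×8×9×2×5×2 = 17280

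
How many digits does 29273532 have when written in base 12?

29273532 in base 12 is 9978850, which has 7 digits.

7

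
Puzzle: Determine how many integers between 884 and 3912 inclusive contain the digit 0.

The integers in [884, 3912] that contain the digit 0: 890, 900, 901, 902, 903, 904, …, 3909, 3910.
825 qualify.

825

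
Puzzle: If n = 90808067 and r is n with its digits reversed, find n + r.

Reverse of 90808067 is 76080809.
90808067 + 76080809 = 166888876

166888876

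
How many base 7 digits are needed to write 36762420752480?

36762420752480 in base 7 is 10512666025360133, which has 17 digits.

17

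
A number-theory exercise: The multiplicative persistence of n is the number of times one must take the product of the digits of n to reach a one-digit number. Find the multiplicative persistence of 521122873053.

1

521122873053 → 0 (1 step)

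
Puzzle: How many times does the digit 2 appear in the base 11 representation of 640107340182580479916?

2

640107340182580479916 in base 11 is A51466762521A64A4403.
The digit 2 appears 2 times.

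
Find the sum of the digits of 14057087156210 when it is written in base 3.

30

14057087156210 in base 3 is 1211202211210120110222000102.
Digit sum: 1+2+1+1+2+0+2+2+1+1+2+1+0+1+2+0+1+1+0+2+2+2+0+0+0+1+0+2 = 30.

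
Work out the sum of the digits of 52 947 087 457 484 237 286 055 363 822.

136

5+2+9+4+7+0+8+7+4+5+7+4+8+4+2+3+7+2+8+6+0+5+5+3+6+3+8+2+2 = 136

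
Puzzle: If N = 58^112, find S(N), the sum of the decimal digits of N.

877

58^112 = 319106227002363664107934052405759868558655334587968364465600334398469549865341499850396603478412313874482024526125845347823561358732632247030873691261802947127381610309908607622449508958201431719936
Sum of its 198 digits: 877.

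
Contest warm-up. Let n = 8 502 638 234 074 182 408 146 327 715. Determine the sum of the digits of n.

8+5+0+2+6+3+8+2+3+4+0+7+4+1+8+2+4+0+8+1+4+6+3+2+7+7+1+5 = 111

111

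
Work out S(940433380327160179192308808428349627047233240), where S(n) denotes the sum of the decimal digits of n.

179

9+4+0+4+3+3+3+8+0+3+2+7+1+6+0+1+7+9+1+9+2+3+0+8+8+0+8+4+2+8+3+4+9+6+2+7+0+4+7+2+3+3+2+4+0 = 179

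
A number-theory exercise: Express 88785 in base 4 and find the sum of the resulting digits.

12

88785 in base 4 is 111223101.
Digit sum: 1+1+1+2+2+3+1+0+1 = 12.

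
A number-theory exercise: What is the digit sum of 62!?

62! = 31469973260387937525653122354950764088012280797258232192163168247821107200000000000000
Sum of its 86 digits: 306.

306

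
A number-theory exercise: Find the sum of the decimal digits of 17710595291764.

1+7+7+1+0+5+9+5+2+9+1+7+6+4 = 64

64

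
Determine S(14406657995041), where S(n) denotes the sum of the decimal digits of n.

61

1+4+4+0+6+6+5+7+9+9+5+0+4+1 = 61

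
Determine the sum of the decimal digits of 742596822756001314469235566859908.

7+4+2+5+9+6+8+2+2+7+5+6+0+0+1+3+1+4+4+6+9+2+3+5+5+6+6+8+5+9+9+0+8 = 157

157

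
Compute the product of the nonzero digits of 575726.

5×7×5×7×2×6 = 14700

14700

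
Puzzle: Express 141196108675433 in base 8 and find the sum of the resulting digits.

141196108675433 in base 8 is 4006530771534551.
Digit sum: 4+0+0+6+5+3+0+7+7+1+5+3+4+5+5+1 = 56.

56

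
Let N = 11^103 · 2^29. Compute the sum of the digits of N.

550

11^103 · 2^29 = 98472835965972508646168240789528447058647777925425935649385441923402690259572807090514005291226425651845339254095872
Sum of its 116 digits: 550.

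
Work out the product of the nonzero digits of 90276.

756

9×2×7×6 = 756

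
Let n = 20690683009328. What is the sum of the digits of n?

56

2+0+6+9+0+6+8+3+0+0+9+3+2+8 = 56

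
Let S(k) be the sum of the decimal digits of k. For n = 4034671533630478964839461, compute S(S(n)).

First digit sum: 114.
1+1+4 = 6.

6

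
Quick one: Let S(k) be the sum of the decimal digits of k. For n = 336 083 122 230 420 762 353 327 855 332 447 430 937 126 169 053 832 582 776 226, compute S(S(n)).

10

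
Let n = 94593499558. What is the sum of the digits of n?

9+4+5+9+3+4+9+9+5+5+8 = 70

70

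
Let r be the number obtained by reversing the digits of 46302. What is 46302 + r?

Reverse of 46302 is 20364.
46302 + 20364 = 66666

66666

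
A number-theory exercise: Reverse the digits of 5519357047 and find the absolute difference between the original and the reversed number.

1888182108

Reverse of 5519357047 is 7407539155.
|5519357047 − 7407539155| = 1888182108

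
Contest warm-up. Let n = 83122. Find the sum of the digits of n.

8+3+1+2+2 = 16

16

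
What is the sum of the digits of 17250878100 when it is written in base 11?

40

17250878100 in base 11 is 7352742055.
Digit sum: 7+3+5+2+7+4+2+0+5+5 = 40.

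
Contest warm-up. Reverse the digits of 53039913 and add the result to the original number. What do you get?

Reverse of 53039913 is 31993035.
53039913 + 31993035 = 85032948

85032948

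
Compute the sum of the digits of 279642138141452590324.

82

2+7+9+6+4+2+1+3+8+1+4+1+4+5+2+5+9+0+3+2+4 = 82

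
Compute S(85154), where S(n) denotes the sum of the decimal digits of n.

23

8+5+1+5+4 = 23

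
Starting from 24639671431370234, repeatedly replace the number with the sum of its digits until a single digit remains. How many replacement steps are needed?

24639671431370234 → 65 → 11 → 2 (3 steps)

3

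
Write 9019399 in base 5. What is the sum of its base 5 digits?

19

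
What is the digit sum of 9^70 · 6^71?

531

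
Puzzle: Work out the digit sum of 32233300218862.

3+2+2+3+3+3+0+0+2+1+8+8+6+2 = 43

43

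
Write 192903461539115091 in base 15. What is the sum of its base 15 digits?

192903461539115091 in base 15 is 691B91ACC869C96.
Digit sum: 6+9+1+11+9+1+10+12+12+8+6+9+12+9+6 = 121.

121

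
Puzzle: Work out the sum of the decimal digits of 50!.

216

50! = 30414093201713378043612608166064768844377641568960512000000000000
Sum of its 65 digits: 216.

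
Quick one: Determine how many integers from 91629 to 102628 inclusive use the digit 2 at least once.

4133

The integers in [91629, 102628] that use the digit 2 at least once: 91629, 91632, 91642, 91652, 91662, 91672, …, 102627, 102628.
4133 qualify.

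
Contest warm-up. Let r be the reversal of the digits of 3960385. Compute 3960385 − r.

Reverse of 3960385 is 5830693.
3960385 − 5830693 = -1870308

-1870308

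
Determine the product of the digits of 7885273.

7×8×8×5×2×7×3 = 94080

94080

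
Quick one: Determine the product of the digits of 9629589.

349920

9×6×2×9×5×8×9 = 349920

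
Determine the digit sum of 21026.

11

2+1+0+2+6 = 11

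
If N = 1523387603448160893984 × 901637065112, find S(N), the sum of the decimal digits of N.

141

1523387603448160893984 × 901637065112 = 1373542727801003079685703937086208
Sum of its 34 digits: 141.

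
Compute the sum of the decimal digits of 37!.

37! = 13763753091226345046315979581580902400000000
Sum of its 44 digits: 153.

153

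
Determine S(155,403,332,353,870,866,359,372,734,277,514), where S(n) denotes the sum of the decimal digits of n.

141

1+5+5+4+0+3+3+3+2+3+5+3+8+7+0+8+6+6+3+5+9+3+7+2+7+3+4+2+7+7+5+1+4 = 141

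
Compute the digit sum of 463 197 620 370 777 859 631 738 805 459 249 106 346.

4+6+3+1+9+7+6+2+0+3+7+0+7+7+7+8+5+9+6+3+1+7+3+8+8+0+5+4+5+9+2+4+9+1+0+6+3+4+6 = 185

185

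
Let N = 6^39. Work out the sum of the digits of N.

162

6^39 = 2227915756473955677973140996096
Sum of its 31 digits: 162.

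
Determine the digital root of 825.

8+2+5 = 15
1+5 = 6

6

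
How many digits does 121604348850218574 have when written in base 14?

121604348850218574 in base 14 is AD2CDBC61772154, which has 15 digits.

15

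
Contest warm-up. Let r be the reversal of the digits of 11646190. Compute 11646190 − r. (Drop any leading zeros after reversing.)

Reverse of 11646190 is 9164611.
11646190 − 9164611 = 2481579

2481579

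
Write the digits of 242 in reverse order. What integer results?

242

Reversing 242 gives 242.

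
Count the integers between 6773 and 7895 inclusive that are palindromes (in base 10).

12

The integers in [6773, 7895] that are palindromes (in base 10): 6776, 6886, 6996, 7007, 7117, 7227, …, 7777, 7887.
12 qualify.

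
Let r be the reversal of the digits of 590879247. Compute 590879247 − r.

Reverse of 590879247 is 742978095.
590879247 − 742978095 = -152098848

-152098848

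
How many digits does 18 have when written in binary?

18 in base 2 is 10010, which has 5 digits.

5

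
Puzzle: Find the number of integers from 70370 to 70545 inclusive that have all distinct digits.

The integers in [70370, 70545] that have all distinct digits: 70381, 70382, 70384, 70385, 70386, 70389, …, 70542, 70543.
75 qualify.

75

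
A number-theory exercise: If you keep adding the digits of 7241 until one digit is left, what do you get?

5

7+2+4+1 = 14
1+4 = 5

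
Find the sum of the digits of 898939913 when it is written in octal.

32

898939913 in base 8 is 6545136011.
Digit sum: 6+5+4+5+1+3+6+0+1+1 = 32.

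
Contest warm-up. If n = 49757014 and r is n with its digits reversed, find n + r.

Reverse of 49757014 is 41075794.
49757014 + 41075794 = 90832808

90832808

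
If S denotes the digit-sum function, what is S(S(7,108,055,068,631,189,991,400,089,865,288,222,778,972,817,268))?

7

First digit sum: 223.
2+2+3 = 7.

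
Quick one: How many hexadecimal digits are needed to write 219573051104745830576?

219573051104745830576 in base 16 is BE7302EA1C31138B0, which has 17 digits.

17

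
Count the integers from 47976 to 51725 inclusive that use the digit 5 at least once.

2270

The integers in [47976, 51725] that use the digit 5 at least once: 47985, 47995, 48005, 48015, 48025, 48035, …, 51724, 51725.
2270 qualify.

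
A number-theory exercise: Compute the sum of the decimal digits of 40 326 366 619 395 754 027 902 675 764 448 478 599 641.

4+0+3+2+6+3+6+6+6+1+9+3+9+5+7+5+4+0+2+7+9+0+2+6+7+5+7+6+4+4+4+8+4+7+8+5+9+9+6+4+1 = 203

203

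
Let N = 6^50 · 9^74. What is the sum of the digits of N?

495

6^50 · 9^74 = 33228307259049463358761186030440142575869532741318702489700579065342009399058117129354597980548825379017588736
Sum of its 110 digits: 495.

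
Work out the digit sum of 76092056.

7+6+0+9+2+0+5+6 = 35

35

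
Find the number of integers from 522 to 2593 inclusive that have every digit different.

The integers in [522, 2593] that have every digit different: 523, 524, 526, 527, 528, 529, …, 2591, 2593.
1122 qualify.

1122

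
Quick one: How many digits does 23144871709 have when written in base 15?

9

23144871709 in base 15 is 906DC9B74, which has 9 digits.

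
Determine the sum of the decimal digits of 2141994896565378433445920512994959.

2+1+4+1+9+9+4+8+9+6+5+6+5+3+7+8+4+3+3+4+4+5+9+2+0+5+1+2+9+9+4+9+5+9 = 174

174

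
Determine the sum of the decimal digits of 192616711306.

43

1+9+2+6+1+6+7+1+1+3+0+6 = 43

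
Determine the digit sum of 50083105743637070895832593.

5+0+0+8+3+1+0+5+7+4+3+6+3+7+0+7+0+8+9+5+8+3+2+5+9+3 = 111

111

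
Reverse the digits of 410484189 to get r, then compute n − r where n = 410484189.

Reverse of 410484189 is 981484014.
410484189 − 981484014 = -570999825

-570999825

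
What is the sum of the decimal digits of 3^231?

3^231 = 164062694609488086547539746812648575659318856476507740436897453222447961474036515706307096943652603236842951947
Sum of its 111 digits: 531.

531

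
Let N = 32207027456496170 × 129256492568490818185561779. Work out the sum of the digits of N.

177

32207027456496170 × 129256492568490818185561779 = 4162967405083776935704000408296334411886430
Sum of its 43 digits: 177.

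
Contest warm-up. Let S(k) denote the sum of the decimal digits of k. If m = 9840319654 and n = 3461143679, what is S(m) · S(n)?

S(9840319654) = 9+8+4+0+3+1+9+6+5+4 = 49.
S(3461143679) = 3+4+6+1+1+4+3+6+7+9 = 44.
49 · 44 = 2156.

2156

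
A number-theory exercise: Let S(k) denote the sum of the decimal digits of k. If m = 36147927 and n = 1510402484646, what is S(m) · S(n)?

S(36147927) = 3+6+1+4+7+9+2+7 = 39.
S(1510402484646) = 1+5+1+0+4+0+2+4+8+4+6+4+6 = 45.
39 · 45 = 1755.

1755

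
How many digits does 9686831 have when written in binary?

24

9686831 in base 2 is 100100111100111100101111, which has 24 digits.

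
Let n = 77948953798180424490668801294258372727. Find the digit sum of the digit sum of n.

15

First digit sum: 195.
1+9+5 = 15.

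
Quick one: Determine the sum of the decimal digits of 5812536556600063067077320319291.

5+8+1+2+5+3+6+5+5+6+6+0+0+0+6+3+0+6+7+0+7+7+3+2+0+3+1+9+2+9+1 = 118

118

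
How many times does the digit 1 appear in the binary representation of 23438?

23438 in base 2 is 101101110001110.
The digit 1 appears 9 times.

9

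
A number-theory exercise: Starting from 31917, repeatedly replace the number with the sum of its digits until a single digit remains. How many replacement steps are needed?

2

31917 → 21 → 3 (2 steps)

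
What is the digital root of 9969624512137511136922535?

9+9+6+9+6+2+4+5+1+2+1+3+7+5+1+1+1+3+6+9+2+2+5+3+5 = 107
1+0+7 = 8
(Equivalently, 9969624512137511136922535 mod 9 = 8.)

8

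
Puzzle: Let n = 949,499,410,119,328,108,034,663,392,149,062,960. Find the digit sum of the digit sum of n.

11

First digit sum: 155.
1+5+5 = 11.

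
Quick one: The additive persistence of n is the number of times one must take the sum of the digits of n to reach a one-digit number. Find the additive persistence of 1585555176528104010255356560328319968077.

3

1585555176528104010255356560328319968077 → 169 → 16 → 7 (3 steps)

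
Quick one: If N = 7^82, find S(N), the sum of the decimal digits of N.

313

7^82 = 1986274564260074954771227439341817016242885890299592103563430267952049
Sum of its 70 digits: 313.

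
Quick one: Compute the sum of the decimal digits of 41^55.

365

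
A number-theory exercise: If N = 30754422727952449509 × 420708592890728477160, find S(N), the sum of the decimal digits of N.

30754422727952449509 × 420708592890728477160 = 12938649911043514198286459644043359714440
Sum of its 41 digits: 180.

180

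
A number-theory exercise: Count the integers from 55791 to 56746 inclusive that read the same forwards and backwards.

The integers in [55791, 56746] that read the same forwards and backwards: 55855, 55955, 56065, 56165, 56265, 56365, 56465, 56565, 56665.
9 qualify.

9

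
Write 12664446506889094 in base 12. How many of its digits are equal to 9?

3

12664446506889094 in base 12 is 9A449A6B2B2619A.
The digit 9 appears 3 times.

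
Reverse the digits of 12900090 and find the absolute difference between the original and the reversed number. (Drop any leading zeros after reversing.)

3899169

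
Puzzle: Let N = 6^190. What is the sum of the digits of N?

657

6^190 = 7058908832138275137441714381256286693952479239872708826426845298355115586433310071056455419650766360631319160429065827330547002683245509727355928576
Sum of its 148 digits: 657.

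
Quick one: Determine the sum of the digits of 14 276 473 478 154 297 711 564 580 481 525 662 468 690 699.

214

1+4+2+7+6+4+7+3+4+7+8+1+5+4+2+9+7+7+1+1+5+6+4+5+8+0+4+8+1+5+2+5+6+6+2+4+6+8+6+9+0+6+9+9 = 214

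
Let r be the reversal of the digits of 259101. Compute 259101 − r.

157149

Reverse of 259101 is 101952.
259101 − 101952 = 157149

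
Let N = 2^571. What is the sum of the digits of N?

2^571 = 7729075046034516689390703781863974688597854659412869997314470502903038284579120849072387533163845155924927232063004354354730157322085975311485817346934161497393961629646848
Sum of its 172 digits: 803.

803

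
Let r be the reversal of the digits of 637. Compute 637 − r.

-99

Reverse of 637 is 736.
637 − 736 = -99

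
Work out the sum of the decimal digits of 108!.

666

108! = 1324641819451828974499891837121832599810209360673358065686551152497461815091591578895743130235002378688844343005686404521144382704205360039762937774080000000000000000000000000
Sum of its 175 digits: 666.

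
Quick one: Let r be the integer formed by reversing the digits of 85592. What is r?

29558

Reversing 85592 gives 29558.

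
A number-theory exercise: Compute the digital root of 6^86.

9

The digital root of n equals n mod 9 (or 9 when 9 | n), so we need 6^86 mod 9.
6^86 ≡ 0 (mod 9), so the digital root is 9.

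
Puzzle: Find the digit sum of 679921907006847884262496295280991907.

6+7+9+9+2+1+9+0+7+0+0+6+8+4+7+8+8+4+2+6+2+4+9+6+2+9+5+2+8+0+9+9+1+9+0+7 = 185

185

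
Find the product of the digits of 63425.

6×3×4×2×5 = 720

720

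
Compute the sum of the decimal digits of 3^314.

3^314 = 654747700701377386126856657861679570529800895801424573182559133258946484061065580876771978236269380302819031314362546968961704181923607153180171236969
Sum of its 150 digits: 684.

684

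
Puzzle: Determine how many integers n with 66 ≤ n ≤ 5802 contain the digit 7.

1582

The integers in [66, 5802] that contain the digit 7: 67, 70, 71, 72, 73, 74, …, 5798, 5799.
1582 qualify.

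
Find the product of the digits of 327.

42

3×2×7 = 42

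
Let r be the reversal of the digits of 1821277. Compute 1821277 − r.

-5900004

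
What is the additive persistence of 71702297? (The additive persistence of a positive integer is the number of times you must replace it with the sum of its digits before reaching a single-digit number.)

71702297 → 35 → 8 (2 steps)

2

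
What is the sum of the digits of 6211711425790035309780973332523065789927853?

6+2+1+1+7+1+1+4+2+5+7+9+0+0+3+5+3+0+9+7+8+0+9+7+3+3+3+2+5+2+3+0+6+5+7+8+9+9+2+7+8+5+3 = 187

187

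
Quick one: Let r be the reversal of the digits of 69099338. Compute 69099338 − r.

Reverse of 69099338 is 83399096.
69099338 − 83399096 = -14299758

-14299758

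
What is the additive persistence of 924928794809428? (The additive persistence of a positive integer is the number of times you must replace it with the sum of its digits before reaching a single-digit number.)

924928794809428 → 85 → 13 → 4 (3 steps)

3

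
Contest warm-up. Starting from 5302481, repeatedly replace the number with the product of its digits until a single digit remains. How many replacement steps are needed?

1

5302481 → 0 (1 step)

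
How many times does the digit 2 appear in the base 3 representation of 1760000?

5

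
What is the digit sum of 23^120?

721

23^120 = 25547024360008320034716845003257365943632624968308007978003956631070331770034737801377170772800110738892953971818279672252777842139713519289874946645982858448971201
Sum of its 164 digits: 721.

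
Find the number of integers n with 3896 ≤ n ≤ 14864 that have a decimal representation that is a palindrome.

The integers in [3896, 14864] that have a decimal representation that is a palindrome: 3993, 4004, 4114, 4224, 4334, 4444, …, 14741, 14841.
110 qualify.

110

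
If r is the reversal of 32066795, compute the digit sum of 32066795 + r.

40

Reversal of 32066795 is 59766023; 32066795 + 59766023 = 91832818.
Digit sum of 91832818: 9+1+8+3+2+8+1+8 = 40.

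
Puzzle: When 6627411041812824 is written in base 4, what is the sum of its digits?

6627411041812824 in base 4 is 113202321201200323120011120.
Digit sum: 1+1+3+2+0+2+3+2+1+2+0+1+2+0+0+3+2+3+1+2+0+0+1+1+1+2+0 = 36.

36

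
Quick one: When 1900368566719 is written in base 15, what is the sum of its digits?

1900368566719 in base 15 is 346762E7DB4.
Digit sum: 3+4+6+7+6+2+14+7+13+11+4 = 77.

77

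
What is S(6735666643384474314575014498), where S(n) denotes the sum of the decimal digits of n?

133

6+7+3+5+6+6+6+6+4+3+3+8+4+4+7+4+3+1+4+5+7+5+0+1+4+4+9+8 = 133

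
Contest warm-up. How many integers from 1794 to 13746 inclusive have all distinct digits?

5046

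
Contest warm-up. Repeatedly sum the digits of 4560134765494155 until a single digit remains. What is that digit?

6

4+5+6+0+1+3+4+7+6+5+4+9+4+1+5+5 = 69
6+9 = 15
1+5 = 6
(Equivalently, 4560134765494155 mod 9 = 6.)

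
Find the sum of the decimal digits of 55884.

30

5+5+8+8+4 = 30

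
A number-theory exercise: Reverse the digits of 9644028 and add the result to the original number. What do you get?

Reverse of 9644028 is 8204469.
9644028 + 8204469 = 17848497

17848497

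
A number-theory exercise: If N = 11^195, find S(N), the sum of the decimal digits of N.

11^195 = 117916235515744592838406496324401359854073072505596230270364757505620123201221298889833783496738825329466329331940820267799863821819832928823825443135032147501272118494542578663539435257317024698240358451
Sum of its 204 digits: 890.

890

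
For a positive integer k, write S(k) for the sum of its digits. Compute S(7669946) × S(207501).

S(7669946) = 7+6+6+9+9+4+6 = 47.
S(207501) = 2+0+7+5+0+1 = 15.
47 · 15 = 705.

705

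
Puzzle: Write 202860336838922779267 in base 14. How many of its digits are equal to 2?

202860336838922779267 in base 14 is 691DD5C671324C833D.
The digit 2 appears 1 time.

1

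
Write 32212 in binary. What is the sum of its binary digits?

10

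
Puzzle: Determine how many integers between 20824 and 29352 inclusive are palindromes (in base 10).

The integers in [20824, 29352] that are palindromes (in base 10): 20902, 21012, 21112, 21212, 21312, 21412, …, 29192, 29292.
84 qualify.

84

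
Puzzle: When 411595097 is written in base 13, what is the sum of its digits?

41

411595097 in base 13 is 673711C4.
Digit sum: 6+7+3+7+1+1+12+4 = 41.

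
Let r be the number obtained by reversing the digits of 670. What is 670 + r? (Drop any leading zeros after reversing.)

746

Reverse of 670 is 76.
670 + 76 = 746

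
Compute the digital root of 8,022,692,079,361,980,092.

2

8+0+2+2+6+9+2+0+7+9+3+6+1+9+8+0+0+9+2 = 83
8+3 = 11
1+1 = 2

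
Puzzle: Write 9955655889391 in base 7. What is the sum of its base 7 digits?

9955655889391 in base 7 is 2045162301542062.
Digit sum: 2+0+4+5+1+6+2+3+0+1+5+4+2+0+6+2 = 43.

43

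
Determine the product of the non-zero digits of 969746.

9×6×9×7×4×6 = 81648

81648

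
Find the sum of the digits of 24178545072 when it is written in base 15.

24178545072 in base 15 is 967A0D54C.
Digit sum: 9+6+7+10+0+13+5+4+12 = 66.

66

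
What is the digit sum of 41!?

41! = 33452526613163807108170062053440751665152000000000
Sum of its 50 digits: 144.

144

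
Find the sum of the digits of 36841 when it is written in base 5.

36841 in base 5 is 2134331.
Digit sum: 2+1+3+4+3+3+1 = 17.

17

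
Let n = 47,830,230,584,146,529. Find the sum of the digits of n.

71

4+7+8+3+0+2+3+0+5+8+4+1+4+6+5+2+9 = 71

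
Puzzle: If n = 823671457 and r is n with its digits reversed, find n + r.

1577847785

Reverse of 823671457 is 754176328.
823671457 + 754176328 = 1577847785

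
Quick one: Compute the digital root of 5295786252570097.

7

5+2+9+5+7+8+6+2+5+2+5+7+0+0+9+7 = 79
7+9 = 16
1+6 = 7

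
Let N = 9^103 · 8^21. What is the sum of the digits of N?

9^103 · 8^21 = 1785945488806899950361248903542520016406773795354968121630109689837231502681868750730817678134319868409728202316972032
Sum of its 118 digits: 540.

540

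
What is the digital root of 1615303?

1

1+6+1+5+3+0+3 = 19
1+9 = 10
1+0 = 1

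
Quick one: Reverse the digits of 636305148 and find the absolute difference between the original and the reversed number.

205198488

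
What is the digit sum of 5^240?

838

5^240 = 565979942426669522969319955680486986292658199883696136848913430620968832412052819671220715747559881215872027456054864353492670804579578458515243255533277988433837890625
Sum of its 168 digits: 838.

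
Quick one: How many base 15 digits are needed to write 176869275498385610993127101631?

25

176869275498385610993127101631 in base 15 is A78EB906344380C0112C286A6, which has 25 digits.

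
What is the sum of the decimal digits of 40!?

40! = 815915283247897734345611269596115894272000000000
Sum of its 48 digits: 189.

189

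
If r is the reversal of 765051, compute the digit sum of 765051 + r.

30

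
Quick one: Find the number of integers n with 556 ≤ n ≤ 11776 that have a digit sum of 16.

740

The integers in [556, 11776] that have a digit sum of 16: 556, 565, 574, 583, 592, 619, …, 11761, 11770.
740 qualify.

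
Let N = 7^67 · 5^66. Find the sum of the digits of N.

457

7^67 · 5^66 = 5670077136476446354384850236333831445067794292829414277076218418860431569328284240327775478363037109375
Sum of its 103 digits: 457.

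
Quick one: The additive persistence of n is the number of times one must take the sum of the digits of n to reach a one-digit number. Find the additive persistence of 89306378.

2

89306378 → 44 → 8 (2 steps)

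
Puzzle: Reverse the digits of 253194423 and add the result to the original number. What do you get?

577685775

Reverse of 253194423 is 324491352.
253194423 + 324491352 = 577685775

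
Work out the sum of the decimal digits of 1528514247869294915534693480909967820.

1+5+2+8+5+1+4+2+4+7+8+6+9+2+9+4+9+1+5+5+3+4+6+9+3+4+8+0+9+0+9+9+6+7+8+2+0 = 184

184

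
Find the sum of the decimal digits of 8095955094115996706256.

8+0+9+5+9+5+5+0+9+4+1+1+5+9+9+6+7+0+6+2+5+6 = 111

111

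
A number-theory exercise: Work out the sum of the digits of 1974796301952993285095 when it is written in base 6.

75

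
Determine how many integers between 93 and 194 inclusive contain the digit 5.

19

The integers in [93, 194] that contain the digit 5: 95, 105, 115, 125, 135, 145, …, 175, 185.
19 qualify.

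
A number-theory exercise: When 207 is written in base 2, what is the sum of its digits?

207 in base 2 is 11001111.
Digit sum: 1+1+0+0+1+1+1+1 = 6.

6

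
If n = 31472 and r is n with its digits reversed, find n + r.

58885

Reverse of 31472 is 27413.
31472 + 27413 = 58885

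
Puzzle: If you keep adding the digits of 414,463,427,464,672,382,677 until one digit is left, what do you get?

4+1+4+4+6+3+4+2+7+4+6+4+6+7+2+3+8+2+6+7+7 = 97
9+7 = 16
1+6 = 7
(Equivalently, 414,463,427,464,672,382,677 mod 9 = 7.)

7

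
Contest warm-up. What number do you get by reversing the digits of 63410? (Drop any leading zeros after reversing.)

1436

Reversing 63410 gives 1436.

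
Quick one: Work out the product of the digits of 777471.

9604

7×7×7×4×7×1 = 9604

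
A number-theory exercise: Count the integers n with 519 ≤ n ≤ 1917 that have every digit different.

800

The integers in [519, 1917] that have every digit different: 519, 520, 521, 523, 524, 526, …, 1907, 1908.
800 qualify.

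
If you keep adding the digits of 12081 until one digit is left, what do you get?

1+2+0+8+1 = 12
1+2 = 3

3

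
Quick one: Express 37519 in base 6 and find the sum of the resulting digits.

37519 in base 6 is 445411.
Digit sum: 4+4+5+4+1+1 = 19.

19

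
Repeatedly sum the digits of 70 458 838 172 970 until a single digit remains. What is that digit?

7+0+4+5+8+8+3+8+1+7+2+9+7+0 = 69
6+9 = 15
1+5 = 6

6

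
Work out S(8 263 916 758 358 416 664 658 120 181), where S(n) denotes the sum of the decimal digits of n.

130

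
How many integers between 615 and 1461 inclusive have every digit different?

The integers in [615, 1461] that have every digit different: 615, 617, 618, 619, 620, 621, …, 1459, 1460.
473 qualify.

473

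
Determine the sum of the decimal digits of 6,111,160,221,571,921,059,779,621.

92

6+1+1+1+1+6+0+2+2+1+5+7+1+9+2+1+0+5+9+7+7+9+6+2+1 = 92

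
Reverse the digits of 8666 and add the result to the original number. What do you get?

Reverse of 8666 is 6668.
8666 + 6668 = 15334

15334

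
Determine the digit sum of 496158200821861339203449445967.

4+9+6+1+5+8+2+0+0+8+2+1+8+6+1+3+3+9+2+0+3+4+4+9+4+4+5+9+6+7 = 133

133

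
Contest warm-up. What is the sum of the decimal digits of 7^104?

409

7^104 = 7765978099609043937218499293609620562868144880570005587642282690671451194588264272062401
Sum of its 88 digits: 409.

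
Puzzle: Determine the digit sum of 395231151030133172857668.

90

3+9+5+2+3+1+1+5+1+0+3+0+1+3+3+1+7+2+8+5+7+6+6+8 = 90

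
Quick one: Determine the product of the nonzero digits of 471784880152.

4×7×1×7×8×4×8×8×1×5×2 = 4014080

4014080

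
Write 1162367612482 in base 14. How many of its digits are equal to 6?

2

1162367612482 in base 14 is 4038A589466.
The digit 6 appears 2 times.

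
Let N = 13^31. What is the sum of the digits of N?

13^31 = 34059943367449284484947168626829637
Sum of its 35 digits: 184.

184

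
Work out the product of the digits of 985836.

9×8×5×8×3×6 = 51840

51840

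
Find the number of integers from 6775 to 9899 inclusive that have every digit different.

1638

The integers in [6775, 9899] that have every digit different: 6780, 6781, 6782, 6783, 6784, 6785, …, 9875, 9876.
1638 qualify.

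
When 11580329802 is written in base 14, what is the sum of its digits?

11580329802 in base 14 is 7BBDB6B46.
Digit sum: 7+11+11+13+11+6+11+4+6 = 80.

80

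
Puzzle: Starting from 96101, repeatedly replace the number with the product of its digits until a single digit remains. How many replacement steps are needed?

96101 → 0 (1 step)

1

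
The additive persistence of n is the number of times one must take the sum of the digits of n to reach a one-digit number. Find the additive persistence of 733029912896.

733029912896 → 59 → 14 → 5 (3 steps)

3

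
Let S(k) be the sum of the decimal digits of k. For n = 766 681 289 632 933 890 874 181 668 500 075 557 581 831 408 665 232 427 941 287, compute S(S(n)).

15

First digit sum: 285.
2+8+5 = 15.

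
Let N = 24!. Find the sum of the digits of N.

81

24! = 620448401733239439360000
Sum of its 24 digits: 81.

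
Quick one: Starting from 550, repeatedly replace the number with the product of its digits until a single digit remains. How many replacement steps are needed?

1

550 → 0 (1 step)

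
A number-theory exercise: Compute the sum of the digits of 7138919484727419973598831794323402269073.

7+1+3+8+9+1+9+4+8+4+7+2+7+4+1+9+9+7+3+5+9+8+8+3+1+7+9+4+3+2+3+4+0+2+2+6+9+0+7+3 = 198

198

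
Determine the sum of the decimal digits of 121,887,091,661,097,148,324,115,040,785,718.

1+2+1+8+8+7+0+9+1+6+6+1+0+9+7+1+4+8+3+2+4+1+1+5+0+4+0+7+8+5+7+1+8 = 135

135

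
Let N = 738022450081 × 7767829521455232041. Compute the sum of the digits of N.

122

738022450081 × 7767829521455232041 = 5732832575235912107455194245321
Sum of its 31 digits: 122.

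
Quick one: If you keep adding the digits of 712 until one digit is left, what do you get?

1

7+1+2 = 10
1+0 = 1
(Equivalently, 712 mod 9 = 1.)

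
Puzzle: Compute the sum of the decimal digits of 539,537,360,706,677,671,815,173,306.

122

5+3+9+5+3+7+3+6+0+7+0+6+6+7+7+6+7+1+8+1+5+1+7+3+3+0+6 = 122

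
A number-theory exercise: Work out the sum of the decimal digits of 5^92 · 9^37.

468

5^92 · 9^37 = 4094616650849590476197567909964155250246246641330553659257097953716453275774256326258182525634765625
Sum of its 100 digits: 468.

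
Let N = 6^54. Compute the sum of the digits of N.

171

6^54 = 1047532535594334222593508922191671036215296
Sum of its 43 digits: 171.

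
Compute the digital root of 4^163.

The digital root of n equals n mod 9 (or 9 when 9 | n), so we need 4^163 mod 9.
4^163 ≡ 4 (mod 9), so the digital root is 4.

4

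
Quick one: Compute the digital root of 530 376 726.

5+3+0+3+7+6+7+2+6 = 39
3+9 = 12
1+2 = 3
(Equivalently, 530 376 726 mod 9 = 3.)

3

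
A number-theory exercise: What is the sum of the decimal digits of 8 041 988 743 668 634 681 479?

120

8+0+4+1+9+8+8+7+4+3+6+6+8+6+3+4+6+8+1+4+7+9 = 120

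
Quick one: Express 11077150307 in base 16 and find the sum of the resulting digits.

11077150307 in base 16 is 2943FE663.
Digit sum: 2+9+4+3+15+14+6+6+3 = 62.

62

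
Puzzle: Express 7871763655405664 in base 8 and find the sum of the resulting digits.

63

7871763655405664 in base 8 is 337565171433730140.
Digit sum: 3+3+7+5+6+5+1+7+1+4+3+3+7+3+0+1+4+0 = 63.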